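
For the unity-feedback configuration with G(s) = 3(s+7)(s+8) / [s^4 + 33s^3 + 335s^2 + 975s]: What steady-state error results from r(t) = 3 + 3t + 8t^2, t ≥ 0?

Lowest-order denominator term is 975s, so the open loop has 1 pole at the origin → type 1 system. Treating each term separately:
  • 3: tracked with zero error.
  • 3t: e_ss = 3/K_v with K_v=56/325 → 975/56.
  • 8t^2: a type-1 system cannot track it, e_ss → ∞.
The unbounded component dominates.

infinity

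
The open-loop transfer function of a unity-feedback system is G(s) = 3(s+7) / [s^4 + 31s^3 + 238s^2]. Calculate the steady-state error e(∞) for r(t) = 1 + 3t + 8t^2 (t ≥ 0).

The denominator has no term below 238s^2 — 2 poles at s=0, type 2. By superposition:
  • 1: tracked with zero error.
  • 3t: tracked with zero error.
  • 8t^2: e_ss = 16/K_a with K_a=3/34 → 544/3.
Total e_ss = 544/3.

544/3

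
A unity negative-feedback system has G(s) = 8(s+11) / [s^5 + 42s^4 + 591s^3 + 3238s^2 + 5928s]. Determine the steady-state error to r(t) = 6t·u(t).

4446/11

The denominator has no term below 5928s — 1 pole at s=0, type 1.
K_v = lim_{s→0} s·G(s) = 8·11 / 5928 = 11/741.
e_ss = 6/K_v = 6/(11/741) = 4446/11.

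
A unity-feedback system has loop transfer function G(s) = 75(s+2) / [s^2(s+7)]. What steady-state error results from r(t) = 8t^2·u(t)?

56/75

Two free integrators in G(s): this is a type 2 system.
K_a = lim_{s→0} s^2·G(s) = 75·2 / (7) = 150/7.
r(t) = 8t^2 gives R(s) = 16/s^3.
e_ss = 16/K_a = 16/(150/7) = 56/75.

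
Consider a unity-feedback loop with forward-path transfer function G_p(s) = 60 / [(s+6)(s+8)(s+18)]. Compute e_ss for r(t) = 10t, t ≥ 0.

infinity

G_p(s) has no factors of s in the denominator, so the system is type 0.
For a type-0 system K_v = 0, so e_ss to a ramp input is unbounded.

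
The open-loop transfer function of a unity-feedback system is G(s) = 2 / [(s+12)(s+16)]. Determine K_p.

No free integrators in G(s): this is a type 0 system.
K_p = lim_{s→0} G(s) = 2 / (12·16) = 1/96.

1/96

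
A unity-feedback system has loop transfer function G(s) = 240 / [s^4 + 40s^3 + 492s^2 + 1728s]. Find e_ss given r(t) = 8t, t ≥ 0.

Lowest-order denominator term is 1728s, so the open loop has 1 pole at the origin → type 1 system.
K_v = lim_{s→0} s·G(s) = 240 / 1728 = 5/36.
e_ss = 8/K_v = 8/(5/36) = 57.6.

57.6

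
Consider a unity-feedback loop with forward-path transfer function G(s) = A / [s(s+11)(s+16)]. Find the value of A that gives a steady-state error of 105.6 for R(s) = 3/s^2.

G(s) has one factor of s in the denominator, so the system is type 1.
K_v = lim_{s→0} s·G(s) = A / (11·16) = (1/176)·A.
e_ss = 3/K_v = 105.6 ⇒ K_v = 5/176 ⇒ A = (5/176)/(1/176) = 5.

5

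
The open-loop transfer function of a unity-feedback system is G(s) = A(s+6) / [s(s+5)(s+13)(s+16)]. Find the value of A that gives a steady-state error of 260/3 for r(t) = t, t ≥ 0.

2

The open loop has one pole at the origin → type 1 system.
K_v = lim_{s→0} s·G(s) = A·6 / (5·13·16) = (3/520)·A.
e_ss = 1/K_v = 260/3 ⇒ K_v = 3/260 ⇒ A = (3/260)/(3/520) = 2.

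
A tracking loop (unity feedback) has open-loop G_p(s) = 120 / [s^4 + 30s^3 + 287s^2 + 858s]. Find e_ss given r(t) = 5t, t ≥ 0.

Factoring s from the denominator leaves a polynomial with constant term 858, so the system is type 1.
K_v = lim_{s→0} s·G_p(s) = 120 / 858 = 20/143.
e_ss = 5/K_v = 5/(20/143) = 35.75.

35.75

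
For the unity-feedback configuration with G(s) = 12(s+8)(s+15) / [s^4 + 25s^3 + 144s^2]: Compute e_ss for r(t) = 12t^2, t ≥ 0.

2.4

The denominator has no term below 144s^2 — 2 poles at s=0, type 2.
K_a = lim_{s→0} s^2·G(s) = 12·8·15 / 144 = 10.
r(t) = 12t^2 gives R(s) = 24/s^3.
e_ss = 24/K_a = 24/10 = 2.4.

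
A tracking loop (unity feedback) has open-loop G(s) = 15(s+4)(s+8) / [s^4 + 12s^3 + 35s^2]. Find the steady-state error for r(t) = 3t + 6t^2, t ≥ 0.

Lowest-order denominator term is 35s^2, so the open loop has 2 poles at the origin → type 2 system. By superposition:
  • 3t: tracked with zero error.
  • 6t^2: e_ss = 12/K_a with K_a=96/7 → 0.875.
Total e_ss = 0.875.

0.875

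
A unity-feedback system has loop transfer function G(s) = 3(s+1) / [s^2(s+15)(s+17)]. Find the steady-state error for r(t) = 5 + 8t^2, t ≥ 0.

System type = 2 (two poles at s=0). Taking each input component in turn:
  • 5: tracked with zero error.
  • 8t^2: e_ss = 16/K_a with K_a=1/85 → 1360.
Total e_ss = 1360.

1360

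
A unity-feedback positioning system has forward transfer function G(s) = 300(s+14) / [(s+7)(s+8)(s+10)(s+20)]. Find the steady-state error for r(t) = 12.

96/11

System type = 0 (no poles at s=0).
K_p = lim_{s→0} G(s) = 300·14 / (7·8·10·20) = 0.375.
e_ss = 12/(1 + K_p) = 12/1.375 = 96/11.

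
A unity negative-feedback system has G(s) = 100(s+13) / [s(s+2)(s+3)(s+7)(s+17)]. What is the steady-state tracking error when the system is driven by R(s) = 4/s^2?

System type = 1 (one pole at s=0).
K_v = lim_{s→0} s·G(s) = 100·13 / (2·3·7·17) = 650/357.
e_ss = 4/K_v = 4/(650/357) = 714/325.

714/325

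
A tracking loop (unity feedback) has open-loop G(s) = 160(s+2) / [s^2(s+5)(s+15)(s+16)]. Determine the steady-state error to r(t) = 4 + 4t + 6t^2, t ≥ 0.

45

G(s) has two factors of s in the denominator, so the system is type 2. Treating each term separately:
  • 4: tracked with zero error.
  • 4t: tracked with zero error.
  • 6t^2: e_ss = 12/K_a with K_a=4/15 → 45.
Total e_ss = 45.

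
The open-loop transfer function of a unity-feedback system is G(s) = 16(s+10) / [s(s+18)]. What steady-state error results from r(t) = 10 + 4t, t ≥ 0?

One free integrator in G(s): this is a type 1 system. Treating each term separately:
  • 10: tracked with zero error.
  • 4t: e_ss = 4/K_v with K_v=80/9 → 0.45.
Total e_ss = 0.45.

0.45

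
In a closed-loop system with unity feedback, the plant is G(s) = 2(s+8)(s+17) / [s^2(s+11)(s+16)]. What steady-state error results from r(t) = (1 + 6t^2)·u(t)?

System type = 2 (two poles at s=0). Treating each term separately:
  • 1: tracked with zero error.
  • 6t^2: e_ss = 12/K_a with K_a=17/11 → 132/17.
Total e_ss = 132/17.

132/17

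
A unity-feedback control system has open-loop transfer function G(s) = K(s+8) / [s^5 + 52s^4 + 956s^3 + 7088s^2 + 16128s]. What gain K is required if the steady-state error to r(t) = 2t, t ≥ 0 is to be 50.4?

80

Lowest-order denominator term is 16128s, so the open loop has 1 pole at the origin → type 1 system.
K_v = lim_{s→0} s·G(s) = K·8 / 16128 = (1/2016)·K.
e_ss = 2/K_v = 50.4 ⇒ K_v = 5/126 ⇒ K = (5/126)/(1/2016) = 80.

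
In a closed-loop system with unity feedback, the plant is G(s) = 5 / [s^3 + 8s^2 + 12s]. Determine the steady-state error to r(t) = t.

2.4

The denominator has no term below 12s — 1 pole at s=0, type 1.
K_v = lim_{s→0} s·G(s) = 5 / 12 = 5/12.
e_ss = 1/K_v = 1/(5/12) = 2.4.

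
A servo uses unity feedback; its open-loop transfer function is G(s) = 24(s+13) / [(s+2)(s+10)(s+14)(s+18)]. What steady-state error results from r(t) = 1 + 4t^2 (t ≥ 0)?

infinity

G(s) has no factors of s in the denominator, so the system is type 0. Taking each input component in turn:
  • 1: e_ss = 1/(1+K_p) with K_p=13/210 → 210/223.
  • 4t^2: a type-0 system cannot track it, e_ss → ∞.
The unbounded component dominates.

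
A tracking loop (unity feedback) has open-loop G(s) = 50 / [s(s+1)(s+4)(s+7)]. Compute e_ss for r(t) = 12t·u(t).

6.72

System type = 1 (one pole at s=0).
K_v = lim_{s→0} s·G(s) = 50 / (1·4·7) = 25/14.
e_ss = 12/K_v = 12/(25/14) = 6.72.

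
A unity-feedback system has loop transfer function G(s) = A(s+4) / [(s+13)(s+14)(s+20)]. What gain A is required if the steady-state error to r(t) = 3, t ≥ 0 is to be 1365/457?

System type = 0 (no poles at s=0).
K_p = lim_{s→0} G(s) = A·4 / (13·14·20) = (1/910)·A.
e_ss = 3/(1 + K_p) = 1365/457 ⇒ 1 + (1/910)·A = 457/455 ⇒ A = 4.

4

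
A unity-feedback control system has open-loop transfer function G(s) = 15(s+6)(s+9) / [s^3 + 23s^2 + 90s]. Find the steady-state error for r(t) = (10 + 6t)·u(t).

2/3

Lowest-order denominator term is 90s, so the open loop has 1 pole at the origin → type 1 system. Taking each input component in turn:
  • 10: tracked with zero error.
  • 6t: e_ss = 6/K_v with K_v=9 → 2/3.
Total e_ss = 2/3.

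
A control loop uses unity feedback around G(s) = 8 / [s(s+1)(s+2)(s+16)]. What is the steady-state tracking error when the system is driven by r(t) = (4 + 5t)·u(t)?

20

One free integrator in G(s): this is a type 1 system. Taking each input component in turn:
  • 4: tracked with zero error.
  • 5t: e_ss = 5/K_v with K_v=0.25 → 20.
Total e_ss = 20.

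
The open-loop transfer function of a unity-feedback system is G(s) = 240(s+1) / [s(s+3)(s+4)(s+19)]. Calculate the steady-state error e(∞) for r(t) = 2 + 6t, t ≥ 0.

One free integrator in G(s): this is a type 1 system. By superposition:
  • 2: tracked with zero error.
  • 6t: e_ss = 6/K_v with K_v=20/19 → 5.7.
Total e_ss = 5.7.

5.7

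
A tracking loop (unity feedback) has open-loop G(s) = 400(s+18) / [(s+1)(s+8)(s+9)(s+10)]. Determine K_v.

0

G(s) has no factors of s in the denominator, so the system is type 0.
K_v = lim_{s→0} s·G(s) = 0 (the extra factor of s kills the finite limit).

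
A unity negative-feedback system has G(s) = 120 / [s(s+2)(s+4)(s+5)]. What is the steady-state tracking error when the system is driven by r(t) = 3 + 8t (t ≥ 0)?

8/3

The open loop has one pole at the origin → type 1 system. Treating each term separately:
  • 3: tracked with zero error.
  • 8t: e_ss = 8/K_v with K_v=3 → 8/3.
Total e_ss = 8/3.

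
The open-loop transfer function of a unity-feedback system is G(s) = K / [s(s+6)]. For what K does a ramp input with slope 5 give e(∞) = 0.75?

40

System type = 1 (one pole at s=0).
K_v = lim_{s→0} s·G(s) = K / (6) = (1/6)·K.
e_ss = 5/K_v = 0.75 ⇒ K_v = 20/3 ⇒ K = (20/3)/(1/6) = 40.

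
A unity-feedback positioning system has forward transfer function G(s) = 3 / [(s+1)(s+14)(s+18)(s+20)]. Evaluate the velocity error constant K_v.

The open loop has no poles at the origin → type 0 system.
K_v = lim_{s→0} s·G(s) = 0 (the extra factor of s kills the finite limit).

0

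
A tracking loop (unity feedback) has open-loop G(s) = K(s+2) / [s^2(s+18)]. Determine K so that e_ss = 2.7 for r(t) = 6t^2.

40

System type = 2 (two poles at s=0).
K_a = lim_{s→0} s^2·G(s) = K·2 / (18) = (1/9)·K.
e_ss = 12/K_a = 2.7 ⇒ K_a = 40/9 ⇒ K = (40/9)/(1/9) = 40.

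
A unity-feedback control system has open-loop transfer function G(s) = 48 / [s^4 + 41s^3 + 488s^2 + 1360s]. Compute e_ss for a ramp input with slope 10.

850/3

The denominator has no term below 1360s — 1 pole at s=0, type 1.
K_v = lim_{s→0} s·G(s) = 48 / 1360 = 3/85.
e_ss = 10/K_v = 10/(3/85) = 850/3.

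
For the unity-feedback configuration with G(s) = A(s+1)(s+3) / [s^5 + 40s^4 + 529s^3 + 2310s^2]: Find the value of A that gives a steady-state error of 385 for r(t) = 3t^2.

Factoring s^2 from the denominator leaves a polynomial with constant term 2310, so the system is type 2.
K_a = lim_{s→0} s^2·G(s) = A·1·3 / 2310 = (1/770)·A.
e_ss = 6/K_a = 385 ⇒ K_a = 6/385 ⇒ A = (6/385)/(1/770) = 12.

12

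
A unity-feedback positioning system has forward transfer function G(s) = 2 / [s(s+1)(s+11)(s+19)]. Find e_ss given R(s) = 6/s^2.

627

G(s) has one factor of s in the denominator, so the system is type 1.
K_v = lim_{s→0} s·G(s) = 2 / (1·11·19) = 2/209.
e_ss = 6/K_v = 6/(2/209) = 627.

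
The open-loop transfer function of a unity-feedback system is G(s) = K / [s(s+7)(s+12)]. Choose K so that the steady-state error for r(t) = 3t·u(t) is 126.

The open loop has one pole at the origin → type 1 system.
K_v = lim_{s→0} s·G(s) = K / (7·12) = (1/84)·K.
e_ss = 3/K_v = 126 ⇒ K_v = 1/42 ⇒ K = (1/42)/(1/84) = 2.

2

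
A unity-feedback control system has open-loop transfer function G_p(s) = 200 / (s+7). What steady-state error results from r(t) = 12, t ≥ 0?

System type = 0 (no poles at s=0).
K_p = lim_{s→0} G_p(s) = 200 / (7) = 200/7.
e_ss = 12/(1 + K_p) = 12/(207/7) = 28/69.

28/69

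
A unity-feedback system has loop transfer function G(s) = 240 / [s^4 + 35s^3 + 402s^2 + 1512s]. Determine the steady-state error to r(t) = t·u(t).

The denominator has no term below 1512s — 1 pole at s=0, type 1.
K_v = lim_{s→0} s·G(s) = 240 / 1512 = 10/63.
e_ss = 1/K_v = 1/(10/63) = 6.3.

6.3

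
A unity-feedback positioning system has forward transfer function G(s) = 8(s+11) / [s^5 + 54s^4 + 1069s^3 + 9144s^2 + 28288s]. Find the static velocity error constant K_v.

Factoring s from the denominator leaves a polynomial with constant term 28288, so the system is type 1.
K_v = lim_{s→0} s·G(s) = 8·11 / 28288 = 11/3536.

11/3536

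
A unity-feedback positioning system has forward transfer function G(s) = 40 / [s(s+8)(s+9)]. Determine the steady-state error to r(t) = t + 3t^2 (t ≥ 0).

G(s) has one factor of s in the denominator, so the system is type 1. By superposition:
  • t: e_ss = 1/K_v with K_v=5/9 → 1.8.
  • 3t^2: a type-1 system cannot track it, e_ss → ∞.
The unbounded component dominates.

infinity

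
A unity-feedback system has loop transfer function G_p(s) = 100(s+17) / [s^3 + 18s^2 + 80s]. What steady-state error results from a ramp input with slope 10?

The denominator has no term below 80s — 1 pole at s=0, type 1.
K_v = lim_{s→0} s·G_p(s) = 100·17 / 80 = 21.25.
e_ss = 10/K_v = 10/21.25 = 8/17.

8/17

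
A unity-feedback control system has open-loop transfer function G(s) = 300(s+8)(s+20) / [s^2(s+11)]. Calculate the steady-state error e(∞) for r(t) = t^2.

11/24000

The open loop has two poles at the origin → type 2 system.
K_a = lim_{s→0} s^2·G(s) = 300·8·20 / (11) = 48000/11.
r(t) = t^2 gives R(s) = 2/s^3.
e_ss = 2/K_a = 2/(48000/11) = 11/24000.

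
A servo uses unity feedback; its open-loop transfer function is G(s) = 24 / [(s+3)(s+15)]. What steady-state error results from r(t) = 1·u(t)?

The open loop has no poles at the origin → type 0 system.
K_p = lim_{s→0} G(s) = 24 / (3·15) = 8/15.
e_ss = 1/(1 + K_p) = 1/(23/15) = 15/23.

15/23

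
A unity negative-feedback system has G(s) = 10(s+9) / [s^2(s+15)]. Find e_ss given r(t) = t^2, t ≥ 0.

1/3

G(s) has two factors of s in the denominator, so the system is type 2.
K_a = lim_{s→0} s^2·G(s) = 10·9 / (15) = 6.
r(t) = t^2 gives R(s) = 2/s^3.
e_ss = 2/K_a = 2/6 = 1/3.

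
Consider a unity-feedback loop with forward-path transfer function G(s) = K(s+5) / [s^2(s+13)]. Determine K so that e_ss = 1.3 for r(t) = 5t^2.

20

The open loop has two poles at the origin → type 2 system.
K_a = lim_{s→0} s^2·G(s) = K·5 / (13) = (5/13)·K.
e_ss = 10/K_a = 1.3 ⇒ K_a = 100/13 ⇒ K = (100/13)/(5/13) = 20.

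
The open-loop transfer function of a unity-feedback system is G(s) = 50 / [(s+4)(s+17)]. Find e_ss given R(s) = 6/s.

The open loop has no poles at the origin → type 0 system.
K_p = lim_{s→0} G(s) = 50 / (4·17) = 25/34.
e_ss = 6/(1 + K_p) = 6/(59/34) = 204/59.

204/59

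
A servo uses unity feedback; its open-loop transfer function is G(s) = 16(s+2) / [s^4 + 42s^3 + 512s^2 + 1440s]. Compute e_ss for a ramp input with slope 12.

540

Factoring s from the denominator leaves a polynomial with constant term 1440, so the system is type 1.
K_v = lim_{s→0} s·G(s) = 16·2 / 1440 = 1/45.
e_ss = 12/K_v = 12/(1/45) = 540.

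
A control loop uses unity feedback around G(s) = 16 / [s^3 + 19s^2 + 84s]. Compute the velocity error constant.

4/21

Lowest-order denominator term is 84s, so the open loop has 1 pole at the origin → type 1 system.
K_v = lim_{s→0} s·G(s) = 16 / 84 = 4/21.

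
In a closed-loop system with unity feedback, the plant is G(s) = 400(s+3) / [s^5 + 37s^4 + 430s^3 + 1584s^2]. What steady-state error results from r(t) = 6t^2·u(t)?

15.84

Factoring s^2 from the denominator leaves a polynomial with constant term 1584, so the system is type 2.
K_a = lim_{s→0} s^2·G(s) = 400·3 / 1584 = 25/33.
r(t) = 6t^2 gives R(s) = 12/s^3.
e_ss = 12/K_a = 12/(25/33) = 15.84.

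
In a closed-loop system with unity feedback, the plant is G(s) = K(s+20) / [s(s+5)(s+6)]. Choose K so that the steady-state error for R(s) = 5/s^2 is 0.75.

One free integrator in G(s): this is a type 1 system.
K_v = lim_{s→0} s·G(s) = K·20 / (5·6) = (2/3)·K.
e_ss = 5/K_v = 0.75 ⇒ K_v = 20/3 ⇒ K = (20/3)/(2/3) = 10.

10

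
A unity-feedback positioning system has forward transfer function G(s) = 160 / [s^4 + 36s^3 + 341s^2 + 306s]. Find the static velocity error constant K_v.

80/153

The denominator has no term below 306s — 1 pole at s=0, type 1.
K_v = lim_{s→0} s·G(s) = 160 / 306 = 80/153.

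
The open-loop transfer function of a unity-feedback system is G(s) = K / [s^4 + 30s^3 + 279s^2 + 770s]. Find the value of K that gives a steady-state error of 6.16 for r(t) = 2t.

250

Factoring s from the denominator leaves a polynomial with constant term 770, so the system is type 1.
K_v = lim_{s→0} s·G(s) = K / 770 = (1/770)·K.
e_ss = 2/K_v = 6.16 ⇒ K_v = 25/77 ⇒ K = (25/77)/(1/770) = 250.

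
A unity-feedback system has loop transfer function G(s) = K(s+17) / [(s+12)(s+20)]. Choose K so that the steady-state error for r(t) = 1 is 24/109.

The open loop has no poles at the origin → type 0 system.
K_p = lim_{s→0} G(s) = K·17 / (12·20) = (17/240)·K.
e_ss = 1/(1 + K_p) = 24/109 ⇒ 1 + (17/240)·K = 109/24 ⇒ K = 50.

50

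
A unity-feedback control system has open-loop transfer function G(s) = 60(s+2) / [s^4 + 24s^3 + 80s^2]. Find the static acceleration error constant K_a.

The denominator has no term below 80s^2 — 2 poles at s=0, type 2.
K_a = lim_{s→0} s^2·G(s) = 60·2 / 80 = 1.5.

1.5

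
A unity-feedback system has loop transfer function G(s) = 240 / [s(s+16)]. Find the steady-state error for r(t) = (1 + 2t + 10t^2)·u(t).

infinity

System type = 1 (one pole at s=0). Treating each term separately:
  • 1: tracked with zero error.
  • 2t: e_ss = 2/K_v with K_v=15 → 2/15.
  • 10t^2: a type-1 system cannot track it, e_ss → ∞.
The unbounded component dominates.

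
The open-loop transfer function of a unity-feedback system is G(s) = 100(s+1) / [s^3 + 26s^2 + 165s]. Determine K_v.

Factoring s from the denominator leaves a polynomial with constant term 165, so the system is type 1.
K_v = lim_{s→0} s·G(s) = 100·1 / 165 = 20/33.

20/33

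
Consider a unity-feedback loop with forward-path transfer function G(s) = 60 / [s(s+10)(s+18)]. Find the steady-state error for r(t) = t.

3

G(s) has one factor of s in the denominator, so the system is type 1.
K_v = lim_{s→0} s·G(s) = 60 / (10·18) = 1/3.
e_ss = 1/K_v = 1/(1/3) = 3.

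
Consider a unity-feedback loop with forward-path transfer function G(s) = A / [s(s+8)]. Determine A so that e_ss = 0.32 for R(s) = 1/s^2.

25

G(s) has one factor of s in the denominator, so the system is type 1.
K_v = lim_{s→0} s·G(s) = A / (8) = 0.125·A.
e_ss = 1/K_v = 0.32 ⇒ K_v = 3.125 ⇒ A = 3.125/0.125 = 25.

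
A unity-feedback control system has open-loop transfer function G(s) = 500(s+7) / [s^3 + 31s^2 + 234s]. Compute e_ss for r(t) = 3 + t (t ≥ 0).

117/1750

Factoring s from the denominator leaves a polynomial with constant term 234, so the system is type 1. Taking each input component in turn:
  • 3: tracked with zero error.
  • t: e_ss = 1/K_v with K_v=1750/117 → 117/1750.
Total e_ss = 117/1750.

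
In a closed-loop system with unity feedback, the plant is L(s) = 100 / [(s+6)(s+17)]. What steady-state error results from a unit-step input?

51/101

L(s) has no factors of s in the denominator, so the system is type 0.
K_p = lim_{s→0} L(s) = 100 / (6·17) = 50/51.
e_ss = 1/(1 + K_p) = 1/(101/51) = 51/101.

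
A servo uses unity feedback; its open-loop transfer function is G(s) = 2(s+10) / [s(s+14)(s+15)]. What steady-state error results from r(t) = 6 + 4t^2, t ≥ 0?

infinity

G(s) has one factor of s in the denominator, so the system is type 1. By superposition:
  • 6: tracked with zero error.
  • 4t^2: a type-1 system cannot track it, e_ss → ∞.
The unbounded component dominates.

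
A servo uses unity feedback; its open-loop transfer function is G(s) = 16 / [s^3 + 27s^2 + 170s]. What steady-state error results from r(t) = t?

10.625

Factoring s from the denominator leaves a polynomial with constant term 170, so the system is type 1.
K_v = lim_{s→0} s·G(s) = 16 / 170 = 8/85.
e_ss = 1/K_v = 1/(8/85) = 10.625.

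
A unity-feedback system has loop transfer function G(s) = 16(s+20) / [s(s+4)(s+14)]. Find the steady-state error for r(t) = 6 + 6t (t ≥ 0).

1.05

System type = 1 (one pole at s=0). By superposition:
  • 6: tracked with zero error.
  • 6t: e_ss = 6/K_v with K_v=40/7 → 1.05.
Total e_ss = 1.05.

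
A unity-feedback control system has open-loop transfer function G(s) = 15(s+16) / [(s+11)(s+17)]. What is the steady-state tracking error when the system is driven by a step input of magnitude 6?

1122/427

G(s) has no factors of s in the denominator, so the system is type 0.
K_p = lim_{s→0} G(s) = 15·16 / (11·17) = 240/187.
e_ss = 6/(1 + K_p) = 6/(427/187) = 1122/427.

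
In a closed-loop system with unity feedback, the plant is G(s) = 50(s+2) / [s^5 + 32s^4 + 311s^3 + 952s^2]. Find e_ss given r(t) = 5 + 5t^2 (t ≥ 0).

95.2

Factoring s^2 from the denominator leaves a polynomial with constant term 952, so the system is type 2. By superposition:
  • 5: tracked with zero error.
  • 5t^2: e_ss = 10/K_a with K_a=25/238 → 95.2.
Total e_ss = 95.2.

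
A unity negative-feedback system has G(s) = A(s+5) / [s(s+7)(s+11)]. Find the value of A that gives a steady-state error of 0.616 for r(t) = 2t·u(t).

One free integrator in G(s): this is a type 1 system.
K_v = lim_{s→0} s·G(s) = A·5 / (7·11) = (5/77)·A.
e_ss = 2/K_v = 0.616 ⇒ K_v = 250/77 ⇒ A = (250/77)/(5/77) = 50.

50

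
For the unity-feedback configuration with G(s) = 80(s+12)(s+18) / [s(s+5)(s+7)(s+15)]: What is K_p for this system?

K_p = lim_{s→0} G(s); with 1 pole at the origin the limit diverges, so K_p = ∞.

infinity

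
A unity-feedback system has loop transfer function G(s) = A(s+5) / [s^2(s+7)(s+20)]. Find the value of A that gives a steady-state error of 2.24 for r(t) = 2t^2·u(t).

Two free integrators in G(s): this is a type 2 system.
K_a = lim_{s→0} s^2·G(s) = A·5 / (7·20) = (1/28)·A.
e_ss = 4/K_a = 2.24 ⇒ K_a = 25/14 ⇒ A = (25/14)/(1/28) = 50.

50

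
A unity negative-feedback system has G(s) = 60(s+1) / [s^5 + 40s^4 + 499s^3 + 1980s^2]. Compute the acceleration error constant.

1/33

Lowest-order denominator term is 1980s^2, so the open loop has 2 poles at the origin → type 2 system.
K_a = lim_{s→0} s^2·G(s) = 60·1 / 1980 = 1/33.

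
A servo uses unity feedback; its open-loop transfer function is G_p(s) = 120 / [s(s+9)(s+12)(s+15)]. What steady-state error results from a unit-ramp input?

13.5

One free integrator in G_p(s): this is a type 1 system.
K_v = lim_{s→0} s·G_p(s) = 120 / (9·12·15) = 2/27.
e_ss = 1/K_v = 1/(2/27) = 13.5.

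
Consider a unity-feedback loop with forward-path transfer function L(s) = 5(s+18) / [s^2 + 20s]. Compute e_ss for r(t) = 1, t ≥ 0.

0

Lowest-order denominator term is 20s, so the open loop has 1 pole at the origin → type 1 system.
K_p = ∞ for a type-1 system; e_ss to a step is zero.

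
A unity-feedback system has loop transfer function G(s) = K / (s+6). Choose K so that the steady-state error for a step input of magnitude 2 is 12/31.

25

No free integrators in G(s): this is a type 0 system.
K_p = lim_{s→0} G(s) = K / (6) = (1/6)·K.
e_ss = 2/(1 + K_p) = 12/31 ⇒ 1 + (1/6)·K = 31/6 ⇒ K = 25.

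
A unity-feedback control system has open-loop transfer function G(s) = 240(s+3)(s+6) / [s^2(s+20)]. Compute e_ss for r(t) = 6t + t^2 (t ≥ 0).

1/108

G(s) has two factors of s in the denominator, so the system is type 2. By superposition:
  • 6t: tracked with zero error.
  • t^2: e_ss = 2/K_a with K_a=216 → 1/108.
Total e_ss = 1/108.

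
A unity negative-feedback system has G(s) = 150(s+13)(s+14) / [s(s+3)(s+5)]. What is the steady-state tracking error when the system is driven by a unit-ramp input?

1/1820

The open loop has one pole at the origin → type 1 system.
K_v = lim_{s→0} s·G(s) = 150·13·14 / (3·5) = 1820.
e_ss = 1/K_v = 1/1820.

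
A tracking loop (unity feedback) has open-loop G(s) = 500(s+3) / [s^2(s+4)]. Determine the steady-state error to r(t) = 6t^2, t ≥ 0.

0.032

Two free integrators in G(s): this is a type 2 system.
K_a = lim_{s→0} s^2·G(s) = 500·3 / (4) = 375.
r(t) = 6t^2 gives R(s) = 12/s^3.
e_ss = 12/K_a = 12/375 = 0.032.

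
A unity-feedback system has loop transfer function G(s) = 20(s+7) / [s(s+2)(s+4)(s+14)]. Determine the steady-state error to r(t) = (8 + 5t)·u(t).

4

System type = 1 (one pole at s=0). Treating each term separately:
  • 8: tracked with zero error.
  • 5t: e_ss = 5/K_v with K_v=1.25 → 4.
Total e_ss = 4.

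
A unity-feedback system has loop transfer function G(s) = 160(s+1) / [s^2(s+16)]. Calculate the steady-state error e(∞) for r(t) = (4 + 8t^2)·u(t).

Two free integrators in G(s): this is a type 2 system. Taking each input component in turn:
  • 4: tracked with zero error.
  • 8t^2: e_ss = 16/K_a with K_a=10 → 1.6.
Total e_ss = 1.6.

1.6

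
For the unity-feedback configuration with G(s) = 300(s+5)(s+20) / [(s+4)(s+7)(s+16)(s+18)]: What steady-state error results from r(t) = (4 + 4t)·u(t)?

infinity

System type = 0 (no poles at s=0). By superposition:
  • 4: e_ss = 4/(1+K_p) with K_p=625/168 → 672/793.
  • 4t: a type-0 system cannot track it, e_ss → ∞.
The unbounded component dominates.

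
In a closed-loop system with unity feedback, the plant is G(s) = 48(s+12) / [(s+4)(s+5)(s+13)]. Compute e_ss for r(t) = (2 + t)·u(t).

System type = 0 (no poles at s=0). Treating each term separately:
  • 2: e_ss = 2/(1+K_p) with K_p=144/65 → 130/209.
  • t: a type-0 system cannot track it, e_ss → ∞.
The unbounded component dominates.

infinity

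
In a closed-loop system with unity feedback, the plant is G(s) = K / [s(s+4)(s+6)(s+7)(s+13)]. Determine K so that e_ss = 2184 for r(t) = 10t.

10

System type = 1 (one pole at s=0).
K_v = lim_{s→0} s·G(s) = K / (4·6·7·13) = (1/2184)·K.
e_ss = 10/K_v = 2184 ⇒ K_v = 5/1092 ⇒ K = (5/1092)/(1/2184) = 10.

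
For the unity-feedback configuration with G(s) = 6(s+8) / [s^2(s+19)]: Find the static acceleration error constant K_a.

48/19

System type = 2 (two poles at s=0).
K_a = lim_{s→0} s^2·G(s) = 6·8 / (19) = 48/19.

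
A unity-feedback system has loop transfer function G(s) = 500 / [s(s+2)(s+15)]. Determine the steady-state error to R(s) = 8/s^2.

0.48

System type = 1 (one pole at s=0).
K_v = lim_{s→0} s·G(s) = 500 / (2·15) = 50/3.
e_ss = 8/K_v = 8/(50/3) = 0.48.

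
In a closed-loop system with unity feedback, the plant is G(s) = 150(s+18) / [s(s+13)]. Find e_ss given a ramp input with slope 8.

26/675

G(s) has one factor of s in the denominator, so the system is type 1.
K_v = lim_{s→0} s·G(s) = 150·18 / (13) = 2700/13.
e_ss = 8/K_v = 8/(2700/13) = 26/675.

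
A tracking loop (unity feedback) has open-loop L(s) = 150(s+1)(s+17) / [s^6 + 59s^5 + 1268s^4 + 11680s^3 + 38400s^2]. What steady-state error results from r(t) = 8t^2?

Lowest-order denominator term is 38400s^2, so the open loop has 2 poles at the origin → type 2 system.
K_a = lim_{s→0} s^2·L(s) = 150·1·17 / 38400 = 17/256.
r(t) = 8t^2 gives R(s) = 16/s^3.
e_ss = 16/K_a = 16/(17/256) = 4096/17.

4096/17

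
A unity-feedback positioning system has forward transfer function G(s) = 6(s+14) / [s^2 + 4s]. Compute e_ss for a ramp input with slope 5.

5/21

Factoring s from the denominator leaves a polynomial with constant term 4, so the system is type 1.
K_v = lim_{s→0} s·G(s) = 6·14 / 4 = 21.
e_ss = 5/K_v = 5/21.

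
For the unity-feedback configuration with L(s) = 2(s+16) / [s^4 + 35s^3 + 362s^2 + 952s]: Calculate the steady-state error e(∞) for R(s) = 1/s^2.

Factoring s from the denominator leaves a polynomial with constant term 952, so the system is type 1.
K_v = lim_{s→0} s·L(s) = 2·16 / 952 = 4/119.
e_ss = 1/K_v = 1/(4/119) = 29.75.

29.75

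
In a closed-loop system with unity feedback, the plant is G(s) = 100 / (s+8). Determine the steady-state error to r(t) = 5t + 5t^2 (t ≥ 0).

infinity

No free integrators in G(s): this is a type 0 system. By superposition:
  • 5t: a type-0 system cannot track it, e_ss → ∞.
  • 5t^2: a type-0 system cannot track it, e_ss → ∞.
The unbounded component dominates.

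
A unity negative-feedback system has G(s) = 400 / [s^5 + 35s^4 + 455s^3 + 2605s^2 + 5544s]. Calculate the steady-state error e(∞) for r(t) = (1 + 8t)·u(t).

Factoring s from the denominator leaves a polynomial with constant term 5544, so the system is type 1. By superposition:
  • 1: tracked with zero error.
  • 8t: e_ss = 8/K_v with K_v=50/693 → 110.88.
Total e_ss = 110.88.

110.88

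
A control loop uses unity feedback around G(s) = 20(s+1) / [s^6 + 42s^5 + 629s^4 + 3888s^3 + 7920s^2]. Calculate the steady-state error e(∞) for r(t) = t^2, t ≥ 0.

792

The denominator has no term below 7920s^2 — 2 poles at s=0, type 2.
K_a = lim_{s→0} s^2·G(s) = 20·1 / 7920 = 1/396.
r(t) = t^2 gives R(s) = 2/s^3.
e_ss = 2/K_a = 2/(1/396) = 792.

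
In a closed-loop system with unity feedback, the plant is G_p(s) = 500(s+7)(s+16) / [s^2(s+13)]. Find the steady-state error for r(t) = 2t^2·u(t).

13/14000

Two free integrators in G_p(s): this is a type 2 system.
K_a = lim_{s→0} s^2·G_p(s) = 500·7·16 / (13) = 56000/13.
r(t) = 2t^2 gives R(s) = 4/s^3.
e_ss = 4/K_a = 4/(56000/13) = 13/14000.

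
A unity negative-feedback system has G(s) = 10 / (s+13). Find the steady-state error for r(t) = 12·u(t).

156/23

No free integrators in G(s): this is a type 0 system.
K_p = lim_{s→0} G(s) = 10 / (13) = 10/13.
e_ss = 12/(1 + K_p) = 12/(23/13) = 156/23.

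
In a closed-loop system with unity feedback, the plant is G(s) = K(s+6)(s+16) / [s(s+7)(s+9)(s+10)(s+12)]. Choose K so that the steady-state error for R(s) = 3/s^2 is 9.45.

The open loop has one pole at the origin → type 1 system.
K_v = lim_{s→0} s·G(s) = K·6·16 / (7·9·10·12) = (4/315)·K.
e_ss = 3/K_v = 9.45 ⇒ K_v = 20/63 ⇒ K = (20/63)/(4/315) = 25.

25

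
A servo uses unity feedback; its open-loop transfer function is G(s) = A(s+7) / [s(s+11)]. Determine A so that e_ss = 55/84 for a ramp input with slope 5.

One free integrator in G(s): this is a type 1 system.
K_v = lim_{s→0} s·G(s) = A·7 / (11) = (7/11)·A.
e_ss = 5/K_v = 55/84 ⇒ K_v = 84/11 ⇒ A = (84/11)/(7/11) = 12.

12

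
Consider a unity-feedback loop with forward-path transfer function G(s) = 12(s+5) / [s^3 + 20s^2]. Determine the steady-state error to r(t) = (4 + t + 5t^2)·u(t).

Lowest-order denominator term is 20s^2, so the open loop has 2 poles at the origin → type 2 system. Treating each term separately:
  • 4: tracked with zero error.
  • t: tracked with zero error.
  • 5t^2: e_ss = 10/K_a with K_a=3 → 10/3.
Total e_ss = 10/3.

10/3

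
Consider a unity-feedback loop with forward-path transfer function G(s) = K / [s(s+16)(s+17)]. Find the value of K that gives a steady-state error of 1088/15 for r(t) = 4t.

G(s) has one factor of s in the denominator, so the system is type 1.
K_v = lim_{s→0} s·G(s) = K / (16·17) = (1/272)·K.
e_ss = 4/K_v = 1088/15 ⇒ K_v = 15/272 ⇒ K = (15/272)/(1/272) = 15.

15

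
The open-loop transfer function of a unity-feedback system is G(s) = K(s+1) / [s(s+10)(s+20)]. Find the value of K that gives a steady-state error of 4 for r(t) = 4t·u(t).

200

System type = 1 (one pole at s=0).
K_v = lim_{s→0} s·G(s) = K·1 / (10·20) = 0.005·K.
e_ss = 4/K_v = 4 ⇒ K_v = 1 ⇒ K = 1/0.005 = 200.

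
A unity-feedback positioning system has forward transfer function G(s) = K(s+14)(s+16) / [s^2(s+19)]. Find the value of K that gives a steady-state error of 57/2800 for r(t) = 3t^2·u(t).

Two free integrators in G(s): this is a type 2 system.
K_a = lim_{s→0} s^2·G(s) = K·14·16 / (19) = (224/19)·K.
e_ss = 6/K_a = 57/2800 ⇒ K_a = 5600/19 ⇒ K = (5600/19)/(224/19) = 25.

25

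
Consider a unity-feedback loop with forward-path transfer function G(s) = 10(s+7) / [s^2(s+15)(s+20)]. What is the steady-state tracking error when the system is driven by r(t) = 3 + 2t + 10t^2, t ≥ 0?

The open loop has two poles at the origin → type 2 system. Taking each input component in turn:
  • 3: tracked with zero error.
  • 2t: tracked with zero error.
  • 10t^2: e_ss = 20/K_a with K_a=7/30 → 600/7.
Total e_ss = 600/7.

600/7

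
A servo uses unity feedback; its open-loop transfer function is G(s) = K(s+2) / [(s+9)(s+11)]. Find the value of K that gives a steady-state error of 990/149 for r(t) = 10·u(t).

25

System type = 0 (no poles at s=0).
K_p = lim_{s→0} G(s) = K·2 / (9·11) = (2/99)·K.
e_ss = 10/(1 + K_p) = 990/149 ⇒ 1 + (2/99)·K = 149/99 ⇒ K = 25.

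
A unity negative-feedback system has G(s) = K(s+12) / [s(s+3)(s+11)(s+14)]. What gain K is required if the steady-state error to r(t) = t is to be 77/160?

G(s) has one factor of s in the denominator, so the system is type 1.
K_v = lim_{s→0} s·G(s) = K·12 / (3·11·14) = (2/77)·K.
e_ss = 1/K_v = 77/160 ⇒ K_v = 160/77 ⇒ K = (160/77)/(2/77) = 80.

80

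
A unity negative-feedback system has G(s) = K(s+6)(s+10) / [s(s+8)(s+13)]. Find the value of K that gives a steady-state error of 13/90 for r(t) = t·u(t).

12

System type = 1 (one pole at s=0).
K_v = lim_{s→0} s·G(s) = K·6·10 / (8·13) = (15/26)·K.
e_ss = 1/K_v = 13/90 ⇒ K_v = 90/13 ⇒ K = (90/13)/(15/26) = 12.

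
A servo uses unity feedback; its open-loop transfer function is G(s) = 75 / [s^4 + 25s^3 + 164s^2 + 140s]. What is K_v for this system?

15/28

Lowest-order denominator term is 140s, so the open loop has 1 pole at the origin → type 1 system.
K_v = lim_{s→0} s·G(s) = 75 / 140 = 15/28.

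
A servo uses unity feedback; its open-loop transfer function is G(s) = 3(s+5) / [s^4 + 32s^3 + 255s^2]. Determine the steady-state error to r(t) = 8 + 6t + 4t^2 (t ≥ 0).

Factoring s^2 from the denominator leaves a polynomial with constant term 255, so the system is type 2. By superposition:
  • 8: tracked with zero error.
  • 6t: tracked with zero error.
  • 4t^2: e_ss = 8/K_a with K_a=1/17 → 136.
Total e_ss = 136.

136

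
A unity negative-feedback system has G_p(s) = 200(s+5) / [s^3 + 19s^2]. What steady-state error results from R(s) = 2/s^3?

0.038

Lowest-order denominator term is 19s^2, so the open loop has 2 poles at the origin → type 2 system.
K_a = lim_{s→0} s^2·G_p(s) = 200·5 / 19 = 1000/19.
r(t) = t^2 gives R(s) = 2/s^3.
e_ss = 2/K_a = 2/(1000/19) = 0.038.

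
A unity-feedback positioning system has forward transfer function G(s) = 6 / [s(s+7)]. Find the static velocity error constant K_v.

System type = 1 (one pole at s=0).
K_v = lim_{s→0} s·G(s) = 6 / (7) = 6/7.

6/7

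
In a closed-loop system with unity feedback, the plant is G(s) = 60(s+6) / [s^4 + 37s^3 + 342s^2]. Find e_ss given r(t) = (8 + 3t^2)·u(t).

5.7

Factoring s^2 from the denominator leaves a polynomial with constant term 342, so the system is type 2. Taking each input component in turn:
  • 8: tracked with zero error.
  • 3t^2: e_ss = 6/K_a with K_a=20/19 → 5.7.
Total e_ss = 5.7.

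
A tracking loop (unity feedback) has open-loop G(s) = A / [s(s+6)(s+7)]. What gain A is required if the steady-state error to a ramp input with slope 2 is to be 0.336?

G(s) has one factor of s in the denominator, so the system is type 1.
K_v = lim_{s→0} s·G(s) = A / (6·7) = (1/42)·A.
e_ss = 2/K_v = 0.336 ⇒ K_v = 125/21 ⇒ A = (125/21)/(1/42) = 250.

250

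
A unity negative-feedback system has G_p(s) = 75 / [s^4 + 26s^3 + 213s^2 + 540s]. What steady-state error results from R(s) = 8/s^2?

57.6

The denominator has no term below 540s — 1 pole at s=0, type 1.
K_v = lim_{s→0} s·G_p(s) = 75 / 540 = 5/36.
e_ss = 8/K_v = 8/(5/36) = 57.6.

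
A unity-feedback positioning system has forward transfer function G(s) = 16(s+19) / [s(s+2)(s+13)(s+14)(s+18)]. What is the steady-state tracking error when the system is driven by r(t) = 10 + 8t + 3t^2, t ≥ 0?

System type = 1 (one pole at s=0). By superposition:
  • 10: tracked with zero error.
  • 8t: e_ss = 8/K_v with K_v=38/819 → 3276/19.
  • 3t^2: a type-1 system cannot track it, e_ss → ∞.
The unbounded component dominates.

infinity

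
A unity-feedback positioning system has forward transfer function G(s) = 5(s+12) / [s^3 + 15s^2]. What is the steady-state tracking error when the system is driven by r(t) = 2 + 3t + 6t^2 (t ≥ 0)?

Factoring s^2 from the denominator leaves a polynomial with constant term 15, so the system is type 2. By superposition:
  • 2: tracked with zero error.
  • 3t: tracked with zero error.
  • 6t^2: e_ss = 12/K_a with K_a=4 → 3.
Total e_ss = 3.

3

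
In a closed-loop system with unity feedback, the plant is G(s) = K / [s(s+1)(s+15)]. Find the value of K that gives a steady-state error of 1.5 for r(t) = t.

10

One free integrator in G(s): this is a type 1 system.
K_v = lim_{s→0} s·G(s) = K / (1·15) = (1/15)·K.
e_ss = 1/K_v = 1.5 ⇒ K_v = 2/3 ⇒ K = (2/3)/(1/15) = 10.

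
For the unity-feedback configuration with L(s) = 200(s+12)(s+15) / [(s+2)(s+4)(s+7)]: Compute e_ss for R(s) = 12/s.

84/4507

No free integrators in L(s): this is a type 0 system.
K_p = lim_{s→0} L(s) = 200·12·15 / (2·4·7) = 4500/7.
e_ss = 12/(1 + K_p) = 12/(4507/7) = 84/4507.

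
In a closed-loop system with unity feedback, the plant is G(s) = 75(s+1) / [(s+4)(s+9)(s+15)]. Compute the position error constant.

5/36

G(s) has no factors of s in the denominator, so the system is type 0.
K_p = lim_{s→0} G(s) = 75·1 / (4·9·15) = 5/36.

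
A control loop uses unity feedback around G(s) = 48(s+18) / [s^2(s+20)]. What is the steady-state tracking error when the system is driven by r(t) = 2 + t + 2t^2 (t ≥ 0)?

5/54

Two free integrators in G(s): this is a type 2 system. By superposition:
  • 2: tracked with zero error.
  • t: tracked with zero error.
  • 2t^2: e_ss = 4/K_a with K_a=43.2 → 5/54.
Total e_ss = 5/54.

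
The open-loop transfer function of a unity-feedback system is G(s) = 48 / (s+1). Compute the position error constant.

48

G(s) has no factors of s in the denominator, so the system is type 0.
K_p = lim_{s→0} G(s) = 48 / (1) = 48.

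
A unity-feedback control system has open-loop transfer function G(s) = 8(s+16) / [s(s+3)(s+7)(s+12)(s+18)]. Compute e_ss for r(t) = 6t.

System type = 1 (one pole at s=0).
K_v = lim_{s→0} s·G(s) = 8·16 / (3·7·12·18) = 16/567.
e_ss = 6/K_v = 6/(16/567) = 212.625.

212.625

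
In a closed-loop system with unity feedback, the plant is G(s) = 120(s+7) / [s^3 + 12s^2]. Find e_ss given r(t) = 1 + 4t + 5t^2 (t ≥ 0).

1/7

Lowest-order denominator term is 12s^2, so the open loop has 2 poles at the origin → type 2 system. Taking each input component in turn:
  • 1: tracked with zero error.
  • 4t: tracked with zero error.
  • 5t^2: e_ss = 10/K_a with K_a=70 → 1/7.
Total e_ss = 1/7.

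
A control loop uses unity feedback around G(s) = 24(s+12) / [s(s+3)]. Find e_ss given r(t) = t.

1/96

G(s) has one factor of s in the denominator, so the system is type 1.
K_v = lim_{s→0} s·G(s) = 24·12 / (3) = 96.
e_ss = 1/K_v = 1/96.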